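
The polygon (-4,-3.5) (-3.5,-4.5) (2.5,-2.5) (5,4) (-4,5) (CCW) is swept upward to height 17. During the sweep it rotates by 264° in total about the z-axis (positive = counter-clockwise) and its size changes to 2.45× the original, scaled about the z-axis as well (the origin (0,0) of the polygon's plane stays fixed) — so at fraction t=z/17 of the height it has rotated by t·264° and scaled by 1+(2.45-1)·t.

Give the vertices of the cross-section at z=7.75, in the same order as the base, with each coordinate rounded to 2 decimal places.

Cross-section at z=7.75: (8.37,-2.80) (9.39,-1.24) (1.48,5.68) (-9.93,3.81) (-3.81,-9.93)

t = z/height = 7.75/17 = 0.455882
s = 1 + (scale-1)·z/height = 1 + (2.45-1)·7.75/17 = 1.661029
θ = twist·z/height = 264°·7.75/17 = 120.3529° = 2.100555 rad
cos θ = -0.505325, sin θ = 0.862929 (intermediates below are computed at full precision and shown rounded to 5 d.p.)
v1: (-4,-3.5) → rotate → (5.04155,-1.68308) → ×s → (8.37417,-2.79564) → (8.37,-2.80)
v2: (-3.5,-4.5) → rotate → (5.65182,-0.74629) → ×s → (9.38784,-1.23961) → (9.39,-1.24)
v3: (2.5,-2.5) → rotate → (0.89401,3.42064) → ×s → (1.48498,5.68178) → (1.48,5.68)
v4: (5,4) → rotate → (-5.97834,2.29334) → ×s → (-9.93020,3.80931) → (-9.93,3.81)
v5: (-4,5) → rotate → (-2.29334,-5.97834) → ×s → (-3.80931,-9.93020) → (-3.81,-9.93)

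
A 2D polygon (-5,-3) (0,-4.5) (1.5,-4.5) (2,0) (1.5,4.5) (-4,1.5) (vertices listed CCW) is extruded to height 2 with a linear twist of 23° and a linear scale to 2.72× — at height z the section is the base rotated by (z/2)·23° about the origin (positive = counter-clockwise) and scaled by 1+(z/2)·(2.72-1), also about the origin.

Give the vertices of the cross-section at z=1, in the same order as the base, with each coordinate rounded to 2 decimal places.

t = z/height = 1/2 = 0.5
s = 1 + (scale-1)·z/height = 1 + (2.72-1)·1/2 = 1.860000
θ = twist·z/height = 23°·1/2 = 11.5000° = 0.200713 rad
cos θ = 0.979925, sin θ = 0.199368 (intermediates below are computed at full precision and shown rounded to 5 d.p.)
v1: (-5,-3) → rotate → (-4.30152,-3.93661) → ×s → (-8.00083,-7.32210) → (-8.00,-7.32)
v2: (0,-4.5) → rotate → (0.89716,-4.40966) → ×s → (1.66871,-8.20197) → (1.67,-8.20)
v3: (1.5,-4.5) → rotate → (2.36704,-4.11061) → ×s → (4.40270,-7.64573) → (4.40,-7.65)
v4: (2,0) → rotate → (1.95985,0.39874) → ×s → (3.64532,0.74165) → (3.65,0.74)
v5: (1.5,4.5) → rotate → (0.57273,4.70871) → ×s → (1.06528,8.75821) → (1.07,8.76)
v6: (-4,1.5) → rotate → (-4.21875,0.67242) → ×s → (-7.84688,1.25069) → (-7.85,1.25)

Cross-section at z=1: (-8.00,-7.32) (1.67,-8.20) (4.40,-7.65) (3.65,0.74) (1.07,8.76) (-7.85,1.25)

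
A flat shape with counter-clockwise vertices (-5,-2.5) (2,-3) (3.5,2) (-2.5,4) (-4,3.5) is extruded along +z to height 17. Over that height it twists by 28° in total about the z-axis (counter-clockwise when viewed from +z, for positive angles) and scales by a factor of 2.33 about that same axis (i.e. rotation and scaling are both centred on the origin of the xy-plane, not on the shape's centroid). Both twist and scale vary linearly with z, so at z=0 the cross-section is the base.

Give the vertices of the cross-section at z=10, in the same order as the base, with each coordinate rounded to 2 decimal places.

Cross-section at z=10: (-7.28,-6.80) (4.93,-4.12) (4.97,5.19) (-6.29,5.57) (-8.61,3.96)

t = z/height = 10/17 = 0.588235
s = 1 + (scale-1)·z/height = 1 + (2.33-1)·10/17 = 1.782353
θ = twist·z/height = 28°·10/17 = 16.4706° = 0.287466 rad
cos θ = 0.958965, sin θ = 0.283523 (intermediates below are computed at full precision and shown rounded to 5 d.p.)
v1: (-5,-2.5) → rotate → (-4.08602,-3.81503) → ×s → (-7.28273,-6.79973) → (-7.28,-6.80)
v2: (2,-3) → rotate → (2.76850,-2.30985) → ×s → (4.93444,-4.11697) → (4.93,-4.12)
v3: (3.5,2) → rotate → (2.78933,2.91026) → ×s → (4.97158,5.18711) → (4.97,5.19)
v4: (-2.5,4) → rotate → (-3.53151,3.12705) → ×s → (-6.29439,5.57351) → (-6.29,5.57)
v5: (-4,3.5) → rotate → (-4.82819,2.22229) → ×s → (-8.60554,3.96090) → (-8.61,3.96)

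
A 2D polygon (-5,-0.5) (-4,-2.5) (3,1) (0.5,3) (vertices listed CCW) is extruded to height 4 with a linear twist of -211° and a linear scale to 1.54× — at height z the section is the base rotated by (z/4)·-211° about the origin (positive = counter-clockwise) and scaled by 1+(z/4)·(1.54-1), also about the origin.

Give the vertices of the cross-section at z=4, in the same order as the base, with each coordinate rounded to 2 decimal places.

t = z/height = 4/4 = 1
s = 1 + (scale-1)·z/height = 1 + (1.54-1)·4/4 = 1.540000
θ = twist·z/height = -211°·4/4 = -211.0000° = -3.682645 rad
cos θ = -0.857167, sin θ = 0.515038 (intermediates below are computed at full precision and shown rounded to 5 d.p.)
v1: (-5,-0.5) → rotate → (4.54336,-2.14661) → ×s → (6.99677,-3.30577) → (7.00,-3.31)
v2: (-4,-2.5) → rotate → (4.71626,0.08277) → ×s → (7.26305,0.12746) → (7.26,0.13)
v3: (3,1) → rotate → (-3.08654,0.68795) → ×s → (-4.75327,1.05944) → (-4.75,1.06)
v4: (0.5,3) → rotate → (-1.97370,-2.31398) → ×s → (-3.03949,-3.56353) → (-3.04,-3.56)

Cross-section at z=4: (7.00,-3.31) (7.26,0.13) (-4.75,1.06) (-3.04,-3.56)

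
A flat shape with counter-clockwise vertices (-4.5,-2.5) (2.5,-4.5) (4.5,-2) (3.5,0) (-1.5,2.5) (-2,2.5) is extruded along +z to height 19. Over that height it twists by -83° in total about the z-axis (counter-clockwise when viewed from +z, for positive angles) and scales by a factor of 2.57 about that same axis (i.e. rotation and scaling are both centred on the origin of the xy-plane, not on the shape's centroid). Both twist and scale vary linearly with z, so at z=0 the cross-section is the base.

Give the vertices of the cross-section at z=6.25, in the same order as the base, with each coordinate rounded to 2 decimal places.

Cross-section at z=6.25: (-7.80,-0.24) (0.24,-7.80) (4.67,-5.83) (4.72,-2.43) (-0.28,4.41) (-0.96,4.76)

t = z/height = 6.25/19 = 0.328947
s = 1 + (scale-1)·z/height = 1 + (2.57-1)·6.25/19 = 1.516447
θ = twist·z/height = -83°·6.25/19 = -27.3026° = -0.476521 rad
cos θ = 0.888596, sin θ = -0.458690 (intermediates below are computed at full precision and shown rounded to 5 d.p.)
v1: (-4.5,-2.5) → rotate → (-5.14541,-0.15738) → ×s → (-7.80274,-0.23866) → (-7.80,-0.24)
v2: (2.5,-4.5) → rotate → (0.15738,-5.14541) → ×s → (0.23866,-7.80274) → (0.24,-7.80)
v3: (4.5,-2) → rotate → (3.08130,-3.84130) → ×s → (4.67263,-5.82513) → (4.67,-5.83)
v4: (3.5,0) → rotate → (3.11009,-1.60542) → ×s → (4.71628,-2.43453) → (4.72,-2.43)
v5: (-1.5,2.5) → rotate → (-0.18617,2.90953) → ×s → (-0.28231,4.41214) → (-0.28,4.41)
v6: (-2,2.5) → rotate → (-0.63047,3.13887) → ×s → (-0.95607,4.75993) → (-0.96,4.76)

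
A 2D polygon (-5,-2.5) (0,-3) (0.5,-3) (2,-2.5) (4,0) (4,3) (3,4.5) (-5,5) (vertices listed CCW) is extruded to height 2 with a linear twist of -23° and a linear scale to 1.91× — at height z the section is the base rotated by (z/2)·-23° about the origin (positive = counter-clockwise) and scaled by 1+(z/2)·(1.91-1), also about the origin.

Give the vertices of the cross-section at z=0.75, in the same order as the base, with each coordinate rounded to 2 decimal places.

Cross-section at z=0.75: (-7.13,-2.31) (-0.60,-3.98) (0.06,-4.08) (2.15,-3.72) (5.30,-0.80) (5.91,3.17) (4.88,5.36) (-5.62,7.64)

t = z/height = 0.75/2 = 0.375
s = 1 + (scale-1)·z/height = 1 + (1.91-1)·0.75/2 = 1.341250
θ = twist·z/height = -23°·0.75/2 = -8.6250° = -0.150535 rad
cos θ = 0.988691, sin θ = -0.149967 (intermediates below are computed at full precision and shown rounded to 5 d.p.)
v1: (-5,-2.5) → rotate → (-5.31837,-1.72189) → ×s → (-7.13327,-2.30949) → (-7.13,-2.31)
v2: (0,-3) → rotate → (-0.44990,-2.96607) → ×s → (-0.60343,-3.97825) → (-0.60,-3.98)
v3: (0.5,-3) → rotate → (0.04445,-3.04106) → ×s → (0.05961,-4.07882) → (0.06,-4.08)
v4: (2,-2.5) → rotate → (1.60247,-2.77166) → ×s → (2.14931,-3.71749) → (2.15,-3.72)
v5: (4,0) → rotate → (3.95476,-0.59987) → ×s → (5.30433,-0.80457) → (5.30,-0.80)
v6: (4,3) → rotate → (4.40466,2.36621) → ×s → (5.90776,3.17367) → (5.91,3.17)
v7: (3,4.5) → rotate → (3.64092,3.99921) → ×s → (4.88339,5.36394) → (4.88,5.36)
v8: (-5,5) → rotate → (-4.19362,5.69329) → ×s → (-5.62469,7.63612) → (-5.62,7.64)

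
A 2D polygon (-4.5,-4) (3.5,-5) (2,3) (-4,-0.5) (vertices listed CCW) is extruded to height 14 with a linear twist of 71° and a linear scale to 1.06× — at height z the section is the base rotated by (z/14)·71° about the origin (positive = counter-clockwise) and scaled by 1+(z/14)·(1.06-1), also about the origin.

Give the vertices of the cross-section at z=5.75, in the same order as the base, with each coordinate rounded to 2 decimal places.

t = z/height = 5.75/14 = 0.410714
s = 1 + (scale-1)·z/height = 1 + (1.06-1)·5.75/14 = 1.024643
θ = twist·z/height = 71°·5.75/14 = 29.1607° = 0.508950 rad
cos θ = 0.873256, sin θ = 0.487261 (intermediates below are computed at full precision and shown rounded to 5 d.p.)
v1: (-4.5,-4) → rotate → (-1.98061,-5.68570) → ×s → (-2.02942,-5.82581) → (-2.03,-5.83)
v2: (3.5,-5) → rotate → (5.49270,-2.66087) → ×s → (5.62806,-2.72644) → (5.63,-2.73)
v3: (2,3) → rotate → (0.28473,3.59429) → ×s → (0.29175,3.68286) → (0.29,3.68)
v4: (-4,-0.5) → rotate → (-3.24940,-2.38567) → ×s → (-3.32947,-2.44446) → (-3.33,-2.44)

Cross-section at z=5.75: (-2.03,-5.83) (5.63,-2.73) (0.29,3.68) (-3.33,-2.44)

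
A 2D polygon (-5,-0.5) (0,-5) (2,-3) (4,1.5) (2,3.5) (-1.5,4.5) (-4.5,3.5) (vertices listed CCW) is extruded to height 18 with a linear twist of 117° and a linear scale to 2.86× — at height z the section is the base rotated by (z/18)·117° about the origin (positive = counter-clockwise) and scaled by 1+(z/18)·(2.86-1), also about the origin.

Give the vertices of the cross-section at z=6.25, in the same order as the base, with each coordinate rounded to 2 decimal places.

t = z/height = 6.25/18 = 0.347222
s = 1 + (scale-1)·z/height = 1 + (2.86-1)·6.25/18 = 1.645833
θ = twist·z/height = 117°·6.25/18 = 40.6250° = 0.709040 rad
cos θ = 0.758987, sin θ = 0.651105 (intermediates below are computed at full precision and shown rounded to 5 d.p.)
v1: (-5,-0.5) → rotate → (-3.46938,-3.63502) → ×s → (-5.71003,-5.98264) → (-5.71,-5.98)
v2: (0,-5) → rotate → (3.25553,-3.79494) → ×s → (5.35806,-6.24583) → (5.36,-6.25)
v3: (2,-3) → rotate → (3.47129,-0.97475) → ×s → (5.71317,-1.60428) → (5.71,-1.60)
v4: (4,1.5) → rotate → (2.05929,3.74290) → ×s → (3.38925,6.16019) → (3.39,6.16)
v5: (2,3.5) → rotate → (-0.76089,3.95867) → ×s → (-1.25231,6.51531) → (-1.25,6.52)
v6: (-1.5,4.5) → rotate → (-4.06846,2.43878) → ×s → (-6.69600,4.01383) → (-6.70,4.01)
v7: (-4.5,3.5) → rotate → (-5.69431,-0.27352) → ×s → (-9.37189,-0.45017) → (-9.37,-0.45)

Cross-section at z=6.25: (-5.71,-5.98) (5.36,-6.25) (5.71,-1.60) (3.39,6.16) (-1.25,6.52) (-6.70,4.01) (-9.37,-0.45)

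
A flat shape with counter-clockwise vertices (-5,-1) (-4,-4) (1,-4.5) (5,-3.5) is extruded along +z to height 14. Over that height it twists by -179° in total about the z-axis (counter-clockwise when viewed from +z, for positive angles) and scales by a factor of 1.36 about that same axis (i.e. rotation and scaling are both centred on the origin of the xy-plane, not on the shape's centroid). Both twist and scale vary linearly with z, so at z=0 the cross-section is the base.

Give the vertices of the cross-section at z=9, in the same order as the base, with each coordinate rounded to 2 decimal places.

Cross-section at z=9: (1.49,6.10) (-2.37,6.55) (-5.54,1.23) (-6.51,-3.75)

t = z/height = 9/14 = 0.642857
s = 1 + (scale-1)·z/height = 1 + (1.36-1)·9/14 = 1.231429
θ = twist·z/height = -179°·9/14 = -115.0714° = -2.008375 rad
cos θ = -0.423748, sin θ = -0.905780 (intermediates below are computed at full precision and shown rounded to 5 d.p.)
v1: (-5,-1) → rotate → (1.21296,4.95265) → ×s → (1.49367,6.09883) → (1.49,6.10)
v2: (-4,-4) → rotate → (-1.92813,5.31811) → ×s → (-2.37435,6.54888) → (-2.37,6.55)
v3: (1,-4.5) → rotate → (-4.49976,1.00108) → ×s → (-5.54113,1.23276) → (-5.54,1.23)
v4: (5,-3.5) → rotate → (-5.28897,-3.04578) → ×s → (-6.51299,-3.75067) → (-6.51,-3.75)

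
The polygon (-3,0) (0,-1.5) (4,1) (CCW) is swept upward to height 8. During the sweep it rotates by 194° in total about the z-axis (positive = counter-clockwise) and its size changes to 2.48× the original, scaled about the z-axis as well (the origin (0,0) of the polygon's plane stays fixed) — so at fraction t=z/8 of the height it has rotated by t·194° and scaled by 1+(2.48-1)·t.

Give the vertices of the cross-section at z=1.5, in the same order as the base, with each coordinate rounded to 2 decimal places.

t = z/height = 1.5/8 = 0.1875
s = 1 + (scale-1)·z/height = 1 + (2.48-1)·1.5/8 = 1.277500
θ = twist·z/height = 194°·1.5/8 = 36.3750° = 0.634864 rad
cos θ = 0.805153, sin θ = 0.593068 (intermediates below are computed at full precision and shown rounded to 5 d.p.)
v1: (-3,0) → rotate → (-2.41546,-1.77920) → ×s → (-3.08575,-2.27293) → (-3.09,-2.27)
v2: (0,-1.5) → rotate → (0.88960,-1.20773) → ×s → (1.13647,-1.54287) → (1.14,-1.54)
v3: (4,1) → rotate → (2.62754,3.17742) → ×s → (3.35669,4.05916) → (3.36,4.06)

Cross-section at z=1.5: (-3.09,-2.27) (1.14,-1.54) (3.36,4.06)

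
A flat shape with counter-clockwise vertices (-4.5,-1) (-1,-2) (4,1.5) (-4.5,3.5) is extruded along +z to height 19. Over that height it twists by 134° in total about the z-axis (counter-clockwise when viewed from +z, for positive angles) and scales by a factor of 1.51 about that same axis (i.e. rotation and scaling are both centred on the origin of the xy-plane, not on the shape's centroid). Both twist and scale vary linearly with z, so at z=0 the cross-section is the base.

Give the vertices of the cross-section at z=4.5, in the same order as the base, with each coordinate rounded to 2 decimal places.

t = z/height = 4.5/19 = 0.236842
s = 1 + (scale-1)·z/height = 1 + (1.51-1)·4.5/19 = 1.120789
θ = twist·z/height = 134°·4.5/19 = 31.7368° = 0.553912 rad
cos θ = 0.850473, sin θ = 0.526019 (intermediates below are computed at full precision and shown rounded to 5 d.p.)
v1: (-4.5,-1) → rotate → (-3.30111,-3.21756) → ×s → (-3.69985,-3.60620) → (-3.70,-3.61)
v2: (-1,-2) → rotate → (0.20156,-2.22696) → ×s → (0.22591,-2.49596) → (0.23,-2.50)
v3: (4,1.5) → rotate → (2.61286,3.37978) → ×s → (2.92847,3.78803) → (2.93,3.79)
v4: (-4.5,3.5) → rotate → (-5.66819,0.60957) → ×s → (-6.35285,0.68320) → (-6.35,0.68)

Cross-section at z=4.5: (-3.70,-3.61) (0.23,-2.50) (2.93,3.79) (-6.35,0.68)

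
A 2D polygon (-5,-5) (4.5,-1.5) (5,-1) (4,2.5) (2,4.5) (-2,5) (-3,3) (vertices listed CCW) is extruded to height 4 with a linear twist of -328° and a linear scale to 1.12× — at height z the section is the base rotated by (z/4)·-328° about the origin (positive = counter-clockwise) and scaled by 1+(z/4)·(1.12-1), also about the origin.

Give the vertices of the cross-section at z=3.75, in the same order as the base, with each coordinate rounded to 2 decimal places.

t = z/height = 3.75/4 = 0.9375
s = 1 + (scale-1)·z/height = 1 + (1.12-1)·3.75/4 = 1.112500
θ = twist·z/height = -328°·3.75/4 = -307.5000° = -5.366887 rad
cos θ = 0.608761, sin θ = 0.793353 (intermediates below are computed at full precision and shown rounded to 5 d.p.)
v1: (-5,-5) → rotate → (0.92296,-7.01057) → ×s → (1.02679,-7.79926) → (1.03,-7.80)
v2: (4.5,-1.5) → rotate → (3.92946,2.65695) → ×s → (4.37152,2.95585) → (4.37,2.96)
v3: (5,-1) → rotate → (3.83716,3.35801) → ×s → (4.26884,3.73578) → (4.27,3.74)
v4: (4,2.5) → rotate → (0.45166,4.69532) → ×s → (0.50247,5.22354) → (0.50,5.22)
v5: (2,4.5) → rotate → (-2.35257,4.32613) → ×s → (-2.61723,4.81282) → (-2.62,4.81)
v6: (-2,5) → rotate → (-5.18429,1.45710) → ×s → (-5.76752,1.62102) → (-5.77,1.62)
v7: (-3,3) → rotate → (-4.20634,-0.55378) → ×s → (-4.67956,-0.61608) → (-4.68,-0.62)

Cross-section at z=3.75: (1.03,-7.80) (4.37,2.96) (4.27,3.74) (0.50,5.22) (-2.62,4.81) (-5.77,1.62) (-4.68,-0.62)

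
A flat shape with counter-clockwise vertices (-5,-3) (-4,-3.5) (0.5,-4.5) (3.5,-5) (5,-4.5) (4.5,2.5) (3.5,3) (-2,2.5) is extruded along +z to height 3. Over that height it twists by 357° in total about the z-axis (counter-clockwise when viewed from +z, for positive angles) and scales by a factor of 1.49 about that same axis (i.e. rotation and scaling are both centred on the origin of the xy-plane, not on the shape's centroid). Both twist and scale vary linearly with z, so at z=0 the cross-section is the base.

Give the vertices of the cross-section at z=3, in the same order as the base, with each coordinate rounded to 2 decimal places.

Cross-section at z=3: (-7.67,-4.07) (-6.22,-4.90) (0.39,-6.73) (4.82,-7.71) (7.09,-7.09) (6.89,3.37) (5.44,4.19) (-2.78,3.88)

t = z/height = 3/3 = 1
s = 1 + (scale-1)·z/height = 1 + (1.49-1)·3/3 = 1.490000
θ = twist·z/height = 357°·3/3 = 357.0000° = 6.230825 rad
cos θ = 0.998630, sin θ = -0.052336 (intermediates below are computed at full precision and shown rounded to 5 d.p.)
v1: (-5,-3) → rotate → (-5.15016,-2.73421) → ×s → (-7.67373,-4.07397) → (-7.67,-4.07)
v2: (-4,-3.5) → rotate → (-4.17769,-3.28586) → ×s → (-6.22476,-4.89593) → (-6.22,-4.90)
v3: (0.5,-4.5) → rotate → (0.26380,-4.52000) → ×s → (0.39307,-6.73480) → (0.39,-6.73)
v4: (3.5,-5) → rotate → (3.23352,-5.17632) → ×s → (4.81795,-7.71272) → (4.82,-7.71)
v5: (5,-4.5) → rotate → (4.75764,-4.75551) → ×s → (7.08888,-7.08571) → (7.09,-7.09)
v6: (4.5,2.5) → rotate → (4.62467,2.26106) → ×s → (6.89076,3.36898) → (6.89,3.37)
v7: (3.5,3) → rotate → (3.65221,2.81271) → ×s → (5.44179,4.19094) → (5.44,4.19)
v8: (-2,2.5) → rotate → (-1.86642,2.60125) → ×s → (-2.78096,3.87586) → (-2.78,3.88)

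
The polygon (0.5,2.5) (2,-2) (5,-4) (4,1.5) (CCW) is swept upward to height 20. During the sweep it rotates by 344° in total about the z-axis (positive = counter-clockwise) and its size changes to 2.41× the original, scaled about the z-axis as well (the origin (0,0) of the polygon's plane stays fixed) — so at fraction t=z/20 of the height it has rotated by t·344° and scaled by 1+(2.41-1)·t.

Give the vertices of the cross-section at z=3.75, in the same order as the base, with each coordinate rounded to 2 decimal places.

Cross-section at z=3.75: (-2.58,1.93) (3.37,1.19) (7.29,3.53) (0.47,5.38)

t = z/height = 3.75/20 = 0.1875
s = 1 + (scale-1)·z/height = 1 + (2.41-1)·3.75/20 = 1.264375
θ = twist·z/height = 344°·3.75/20 = 64.5000° = 1.125737 rad
cos θ = 0.430511, sin θ = 0.902585 (intermediates below are computed at full precision and shown rounded to 5 d.p.)
v1: (0.5,2.5) → rotate → (-2.04121,1.52757) → ×s → (-2.58085,1.93142) → (-2.58,1.93)
v2: (2,-2) → rotate → (2.66619,0.94415) → ×s → (3.37107,1.19376) → (3.37,1.19)
v3: (5,-4) → rotate → (5.76290,2.79088) → ×s → (7.28646,3.52872) → (7.29,3.53)
v4: (4,1.5) → rotate → (0.36817,4.25611) → ×s → (0.46550,5.38132) → (0.47,5.38)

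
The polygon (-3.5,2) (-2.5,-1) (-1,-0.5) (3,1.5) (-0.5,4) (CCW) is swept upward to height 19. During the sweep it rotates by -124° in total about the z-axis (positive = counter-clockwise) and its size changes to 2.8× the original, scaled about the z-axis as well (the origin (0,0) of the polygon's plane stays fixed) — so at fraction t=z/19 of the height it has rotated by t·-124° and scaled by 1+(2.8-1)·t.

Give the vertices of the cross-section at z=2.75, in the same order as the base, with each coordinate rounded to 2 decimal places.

t = z/height = 2.75/19 = 0.144737
s = 1 + (scale-1)·z/height = 1 + (2.8-1)·2.75/19 = 1.260526
θ = twist·z/height = -124°·2.75/19 = -17.9474° = -0.313241 rad
cos θ = 0.951340, sin θ = -0.308143 (intermediates below are computed at full precision and shown rounded to 5 d.p.)
v1: (-3.5,2) → rotate → (-2.71340,2.98118) → ×s → (-3.42032,3.75786) → (-3.42,3.76)
v2: (-2.5,-1) → rotate → (-2.68649,-0.18098) → ×s → (-3.38640,-0.22813) → (-3.39,-0.23)
v3: (-1,-0.5) → rotate → (-1.10541,-0.16753) → ×s → (-1.39340,-0.21117) → (-1.39,-0.21)
v4: (3,1.5) → rotate → (3.31623,0.50258) → ×s → (4.18020,0.63352) → (4.18,0.63)
v5: (-0.5,4) → rotate → (0.75690,3.95943) → ×s → (0.95410,4.99097) → (0.95,4.99)

Cross-section at z=2.75: (-3.42,3.76) (-3.39,-0.23) (-1.39,-0.21) (4.18,0.63) (0.95,4.99)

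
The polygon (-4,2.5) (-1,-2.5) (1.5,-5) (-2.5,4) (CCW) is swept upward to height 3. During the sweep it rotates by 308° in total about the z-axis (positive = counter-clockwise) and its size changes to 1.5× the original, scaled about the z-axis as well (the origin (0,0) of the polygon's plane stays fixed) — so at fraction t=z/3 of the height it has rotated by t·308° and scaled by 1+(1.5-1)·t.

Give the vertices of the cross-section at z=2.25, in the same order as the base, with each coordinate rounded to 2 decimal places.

t = z/height = 2.25/3 = 0.75
s = 1 + (scale-1)·z/height = 1 + (1.5-1)·2.25/3 = 1.375000
θ = twist·z/height = 308°·2.25/3 = 231.0000° = 4.031711 rad
cos θ = -0.629320, sin θ = -0.777146 (intermediates below are computed at full precision and shown rounded to 5 d.p.)
v1: (-4,2.5) → rotate → (4.46015,1.53528) → ×s → (6.13270,2.11101) → (6.13,2.11)
v2: (-1,-2.5) → rotate → (-1.31354,2.35045) → ×s → (-1.80612,3.23186) → (-1.81,3.23)
v3: (1.5,-5) → rotate → (-4.82971,1.98088) → ×s → (-6.64085,2.72371) → (-6.64,2.72)
v4: (-2.5,4) → rotate → (4.68188,-0.57442) → ×s → (6.43759,-0.78982) → (6.44,-0.79)

Cross-section at z=2.25: (6.13,2.11) (-1.81,3.23) (-6.64,2.72) (6.44,-0.79)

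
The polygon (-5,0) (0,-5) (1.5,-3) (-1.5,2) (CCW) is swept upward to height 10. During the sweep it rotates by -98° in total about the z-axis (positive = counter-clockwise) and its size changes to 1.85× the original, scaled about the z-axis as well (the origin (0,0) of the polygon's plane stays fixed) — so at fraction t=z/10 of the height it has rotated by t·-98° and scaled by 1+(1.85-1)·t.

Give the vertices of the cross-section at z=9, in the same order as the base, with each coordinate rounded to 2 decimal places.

Cross-section at z=9: (-0.28,8.82) (-8.82,-0.28) (-5.21,-2.81) (3.45,2.76)

t = z/height = 9/10 = 0.9
s = 1 + (scale-1)·z/height = 1 + (1.85-1)·9/10 = 1.765000
θ = twist·z/height = -98°·9/10 = -88.2000° = -1.539380 rad
cos θ = 0.031411, sin θ = -0.999507 (intermediates below are computed at full precision and shown rounded to 5 d.p.)
v1: (-5,0) → rotate → (-0.15705,4.99753) → ×s → (-0.27720,8.82065) → (-0.28,8.82)
v2: (0,-5) → rotate → (-4.99753,-0.15705) → ×s → (-8.82065,-0.27720) → (-8.82,-0.28)
v3: (1.5,-3) → rotate → (-2.95140,-1.59349) → ×s → (-5.20923,-2.81251) → (-5.21,-2.81)
v4: (-1.5,2) → rotate → (1.95190,1.56208) → ×s → (3.44510,2.75707) → (3.45,2.76)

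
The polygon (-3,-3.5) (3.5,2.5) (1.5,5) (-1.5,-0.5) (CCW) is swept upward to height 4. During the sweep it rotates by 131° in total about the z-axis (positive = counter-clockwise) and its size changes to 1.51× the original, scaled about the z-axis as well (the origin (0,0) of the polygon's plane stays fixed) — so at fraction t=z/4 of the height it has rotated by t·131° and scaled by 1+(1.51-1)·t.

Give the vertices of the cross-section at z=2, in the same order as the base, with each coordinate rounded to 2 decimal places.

Cross-section at z=2: (2.44,-5.25) (-1.03,5.30) (-4.93,4.32) (-0.21,-1.97)

t = z/height = 2/4 = 0.5
s = 1 + (scale-1)·z/height = 1 + (1.51-1)·2/4 = 1.255000
θ = twist·z/height = 131°·2/4 = 65.5000° = 1.143191 rad
cos θ = 0.414693, sin θ = 0.909961 (intermediates below are computed at full precision and shown rounded to 5 d.p.)
v1: (-3,-3.5) → rotate → (1.94078,-4.18131) → ×s → (2.43568,-5.24754) → (2.44,-5.25)
v2: (3.5,2.5) → rotate → (-0.82348,4.22160) → ×s → (-1.03346,5.29810) → (-1.03,5.30)
v3: (1.5,5) → rotate → (-3.92777,3.43841) → ×s → (-4.92935,4.31520) → (-4.93,4.32)
v4: (-1.5,-0.5) → rotate → (-0.16706,-1.57229) → ×s → (-0.20966,-1.97322) → (-0.21,-1.97)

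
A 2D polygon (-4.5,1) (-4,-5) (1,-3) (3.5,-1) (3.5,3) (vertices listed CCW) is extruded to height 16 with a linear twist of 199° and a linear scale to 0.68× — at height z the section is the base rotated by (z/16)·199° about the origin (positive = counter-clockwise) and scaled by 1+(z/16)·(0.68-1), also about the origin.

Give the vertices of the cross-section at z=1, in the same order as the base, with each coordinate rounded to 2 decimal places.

t = z/height = 1/16 = 0.0625
s = 1 + (scale-1)·z/height = 1 + (0.68-1)·1/16 = 0.980000
θ = twist·z/height = 199°·1/16 = 12.4375° = 0.217075 rad
cos θ = 0.976532, sin θ = 0.215375 (intermediates below are computed at full precision and shown rounded to 5 d.p.)
v1: (-4.5,1) → rotate → (-4.60977,0.00735) → ×s → (-4.51757,0.00720) → (-4.52,0.01)
v2: (-4,-5) → rotate → (-2.82925,-5.74416) → ×s → (-2.77267,-5.62927) → (-2.77,-5.63)
v3: (1,-3) → rotate → (1.62266,-2.71422) → ×s → (1.59020,-2.65994) → (1.59,-2.66)
v4: (3.5,-1) → rotate → (3.63323,-0.22272) → ×s → (3.56057,-0.21827) → (3.56,-0.22)
v5: (3.5,3) → rotate → (2.77174,3.68341) → ×s → (2.71630,3.60974) → (2.72,3.61)

Cross-section at z=1: (-4.52,0.01) (-2.77,-5.63) (1.59,-2.66) (3.56,-0.22) (2.72,3.61)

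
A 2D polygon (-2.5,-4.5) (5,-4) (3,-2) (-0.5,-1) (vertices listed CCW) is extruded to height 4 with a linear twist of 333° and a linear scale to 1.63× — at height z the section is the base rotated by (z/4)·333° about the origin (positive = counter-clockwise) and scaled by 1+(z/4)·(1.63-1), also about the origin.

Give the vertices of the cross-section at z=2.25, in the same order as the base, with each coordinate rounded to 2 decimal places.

Cross-section at z=2.25: (2.58,6.48) (-7.41,4.51) (-4.37,2.17) (0.50,1.43)

t = z/height = 2.25/4 = 0.5625
s = 1 + (scale-1)·z/height = 1 + (1.63-1)·2.25/4 = 1.354375
θ = twist·z/height = 333°·2.25/4 = 187.3125° = 3.269220 rad
cos θ = -0.991867, sin θ = -0.127281 (intermediates below are computed at full precision and shown rounded to 5 d.p.)
v1: (-2.5,-4.5) → rotate → (1.90690,4.78160) → ×s → (2.58266,6.47608) → (2.58,6.48)
v2: (5,-4) → rotate → (-5.46846,3.33106) → ×s → (-7.40634,4.51151) → (-7.41,4.51)
v3: (3,-2) → rotate → (-3.23016,1.60189) → ×s → (-4.37485,2.16956) → (-4.37,2.17)
v4: (-0.5,-1) → rotate → (0.36865,1.05551) → ×s → (0.49929,1.42955) → (0.50,1.43)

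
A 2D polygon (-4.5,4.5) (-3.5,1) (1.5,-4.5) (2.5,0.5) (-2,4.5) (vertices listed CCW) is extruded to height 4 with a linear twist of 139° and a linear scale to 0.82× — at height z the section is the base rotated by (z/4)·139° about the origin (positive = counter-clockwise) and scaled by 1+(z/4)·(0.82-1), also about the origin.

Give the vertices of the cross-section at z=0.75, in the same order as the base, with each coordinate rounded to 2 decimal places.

Cross-section at z=0.75: (-5.82,2.00) (-3.46,-0.62) (3.21,-3.27) (1.96,1.50) (-3.65,3.06)

t = z/height = 0.75/4 = 0.1875
s = 1 + (scale-1)·z/height = 1 + (0.82-1)·0.75/4 = 0.966250
θ = twist·z/height = 139°·0.75/4 = 26.0625° = 0.454876 rad
cos θ = 0.898315, sin θ = 0.439351 (intermediates below are computed at full precision and shown rounded to 5 d.p.)
v1: (-4.5,4.5) → rotate → (-6.01950,2.06534) → ×s → (-5.81634,1.99563) → (-5.82,2.00)
v2: (-3.5,1) → rotate → (-3.58345,-0.63941) → ×s → (-3.46251,-0.61783) → (-3.46,-0.62)
v3: (1.5,-4.5) → rotate → (3.32455,-3.38339) → ×s → (3.21235,-3.26920) → (3.21,-3.27)
v4: (2.5,0.5) → rotate → (2.02611,1.54754) → ×s → (1.95773,1.49531) → (1.96,1.50)
v5: (-2,4.5) → rotate → (-3.77371,3.16372) → ×s → (-3.64635,3.05694) → (-3.65,3.06)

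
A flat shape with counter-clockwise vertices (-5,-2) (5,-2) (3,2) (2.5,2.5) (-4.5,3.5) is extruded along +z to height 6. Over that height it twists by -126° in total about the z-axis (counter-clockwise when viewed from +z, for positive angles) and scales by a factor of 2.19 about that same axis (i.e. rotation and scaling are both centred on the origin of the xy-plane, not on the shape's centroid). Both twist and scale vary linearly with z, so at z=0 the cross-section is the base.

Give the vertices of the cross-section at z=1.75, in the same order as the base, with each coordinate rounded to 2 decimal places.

Cross-section at z=1.75: (-7.01,1.87) (3.78,-6.19) (4.85,-0.26) (4.71,0.68) (-2.04,7.40)

t = z/height = 1.75/6 = 0.291667
s = 1 + (scale-1)·z/height = 1 + (2.19-1)·1.75/6 = 1.347083
θ = twist·z/height = -126°·1.75/6 = -36.7500° = -0.641409 rad
cos θ = 0.801254, sin θ = -0.598325 (intermediates below are computed at full precision and shown rounded to 5 d.p.)
v1: (-5,-2) → rotate → (-5.20292,1.38912) → ×s → (-7.00876,1.87125) → (-7.01,1.87)
v2: (5,-2) → rotate → (2.80962,-4.59413) → ×s → (3.78479,-6.18868) → (3.78,-6.19)
v3: (3,2) → rotate → (3.60041,-0.19247) → ×s → (4.85005,-0.25927) → (4.85,-0.26)
v4: (2.5,2.5) → rotate → (3.49895,0.50732) → ×s → (4.71337,0.68341) → (4.71,0.68)
v5: (-4.5,3.5) → rotate → (-1.51151,5.49685) → ×s → (-2.03612,7.40471) → (-2.04,7.40)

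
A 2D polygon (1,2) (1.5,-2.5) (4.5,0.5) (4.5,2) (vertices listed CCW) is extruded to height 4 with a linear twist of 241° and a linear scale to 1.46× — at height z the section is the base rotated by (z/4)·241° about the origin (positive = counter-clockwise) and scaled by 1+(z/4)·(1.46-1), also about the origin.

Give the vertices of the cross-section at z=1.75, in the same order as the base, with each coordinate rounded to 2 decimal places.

Cross-section at z=1.75: (-2.64,0.52) (2.42,2.54) (-2.02,5.05) (-3.75,4.57)

t = z/height = 1.75/4 = 0.4375
s = 1 + (scale-1)·z/height = 1 + (1.46-1)·1.75/4 = 1.201250
θ = twist·z/height = 241°·1.75/4 = 105.4375° = 1.840232 rad
cos θ = -0.266187, sin θ = 0.963921 (intermediates below are computed at full precision and shown rounded to 5 d.p.)
v1: (1,2) → rotate → (-2.19403,0.43155) → ×s → (-2.63558,0.51840) → (-2.64,0.52)
v2: (1.5,-2.5) → rotate → (2.01052,2.11135) → ×s → (2.41514,2.53626) → (2.42,2.54)
v3: (4.5,0.5) → rotate → (-1.67980,4.20455) → ×s → (-2.01786,5.05072) → (-2.02,5.05)
v4: (4.5,2) → rotate → (-3.12568,3.80527) → ×s → (-3.75473,4.57108) → (-3.75,4.57)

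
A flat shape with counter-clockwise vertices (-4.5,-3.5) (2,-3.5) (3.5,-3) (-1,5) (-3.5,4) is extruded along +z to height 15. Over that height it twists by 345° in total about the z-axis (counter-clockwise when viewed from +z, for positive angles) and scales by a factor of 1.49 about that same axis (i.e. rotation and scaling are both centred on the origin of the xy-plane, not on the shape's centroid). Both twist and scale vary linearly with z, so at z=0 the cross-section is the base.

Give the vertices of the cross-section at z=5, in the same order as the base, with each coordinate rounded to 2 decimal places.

t = z/height = 5/15 = 0.333333
s = 1 + (scale-1)·z/height = 1 + (1.49-1)·5/15 = 1.163333
θ = twist·z/height = 345°·5/15 = 115.0000° = 2.007129 rad
cos θ = -0.422618, sin θ = 0.906308 (intermediates below are computed at full precision and shown rounded to 5 d.p.)
v1: (-4.5,-3.5) → rotate → (5.07386,-2.59922) → ×s → (5.90259,-3.02376) → (5.90,-3.02)
v2: (2,-3.5) → rotate → (2.32684,3.29178) → ×s → (2.70689,3.82944) → (2.71,3.83)
v3: (3.5,-3) → rotate → (1.23976,4.43993) → ×s → (1.44225,5.16512) → (1.44,5.17)
v4: (-1,5) → rotate → (-4.10892,-3.01940) → ×s → (-4.78004,-3.51257) → (-4.78,-3.51)
v5: (-3.5,4) → rotate → (-2.14607,-4.86255) → ×s → (-2.49659,-5.65677) → (-2.50,-5.66)

Cross-section at z=5: (5.90,-3.02) (2.71,3.83) (1.44,5.17) (-4.78,-3.51) (-2.50,-5.66)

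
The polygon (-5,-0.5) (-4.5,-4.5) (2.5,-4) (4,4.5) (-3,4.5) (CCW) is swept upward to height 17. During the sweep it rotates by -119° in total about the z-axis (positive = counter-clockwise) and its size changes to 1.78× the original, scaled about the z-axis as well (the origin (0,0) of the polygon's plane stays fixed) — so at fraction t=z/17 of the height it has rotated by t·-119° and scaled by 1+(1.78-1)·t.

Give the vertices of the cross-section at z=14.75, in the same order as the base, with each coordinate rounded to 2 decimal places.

t = z/height = 14.75/17 = 0.867647
s = 1 + (scale-1)·z/height = 1 + (1.78-1)·14.75/17 = 1.676765
θ = twist·z/height = -119°·14.75/17 = -103.2500° = -1.802052 rad
cos θ = -0.229200, sin θ = -0.973379 (intermediates below are computed at full precision and shown rounded to 5 d.p.)
v1: (-5,-0.5) → rotate → (0.65931,4.98150) → ×s → (1.10551,8.35280) → (1.11,8.35)
v2: (-4.5,-4.5) → rotate → (-3.34880,5.41161) → ×s → (-5.61516,9.07399) → (-5.62,9.07)
v3: (2.5,-4) → rotate → (-4.46652,-1.51665) → ×s → (-7.48930,-2.54306) → (-7.49,-2.54)
v4: (4,4.5) → rotate → (3.46341,-4.92492) → ×s → (5.80732,-8.25793) → (5.81,-8.26)
v5: (-3,4.5) → rotate → (5.06781,1.88874) → ×s → (8.49752,3.16697) → (8.50,3.17)

Cross-section at z=14.75: (1.11,8.35) (-5.62,9.07) (-7.49,-2.54) (5.81,-8.26) (8.50,3.17)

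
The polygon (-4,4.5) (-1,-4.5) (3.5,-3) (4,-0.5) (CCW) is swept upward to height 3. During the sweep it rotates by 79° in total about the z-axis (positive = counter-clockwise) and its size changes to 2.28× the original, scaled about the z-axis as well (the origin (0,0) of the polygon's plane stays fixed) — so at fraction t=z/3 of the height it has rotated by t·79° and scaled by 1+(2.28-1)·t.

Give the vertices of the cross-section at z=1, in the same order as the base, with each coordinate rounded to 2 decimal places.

t = z/height = 1/3 = 0.333333
s = 1 + (scale-1)·z/height = 1 + (2.28-1)·1/3 = 1.426667
θ = twist·z/height = 79°·1/3 = 26.3333° = 0.459603 rad
cos θ = 0.896229, sin θ = 0.443593 (intermediates below are computed at full precision and shown rounded to 5 d.p.)
v1: (-4,4.5) → rotate → (-5.58108,2.25866) → ×s → (-7.96234,3.22235) → (-7.96,3.22)
v2: (-1,-4.5) → rotate → (1.09994,-4.47662) → ×s → (1.56925,-6.38665) → (1.57,-6.39)
v3: (3.5,-3) → rotate → (4.46758,-1.13611) → ×s → (6.37374,-1.62085) → (6.37,-1.62)
v4: (4,-0.5) → rotate → (3.80671,1.32626) → ×s → (5.43091,1.89213) → (5.43,1.89)

Cross-section at z=1: (-7.96,3.22) (1.57,-6.39) (6.37,-1.62) (5.43,1.89)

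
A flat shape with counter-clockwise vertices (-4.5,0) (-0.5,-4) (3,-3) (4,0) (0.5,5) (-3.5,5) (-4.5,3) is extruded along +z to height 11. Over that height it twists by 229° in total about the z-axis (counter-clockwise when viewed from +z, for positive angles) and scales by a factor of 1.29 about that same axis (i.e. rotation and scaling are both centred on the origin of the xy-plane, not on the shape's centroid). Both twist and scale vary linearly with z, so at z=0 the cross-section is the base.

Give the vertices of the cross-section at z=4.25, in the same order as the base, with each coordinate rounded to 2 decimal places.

t = z/height = 4.25/11 = 0.386364
s = 1 + (scale-1)·z/height = 1 + (1.29-1)·4.25/11 = 1.112045
θ = twist·z/height = 229°·4.25/11 = 88.4773° = 1.544220 rad
cos θ = 0.026573, sin θ = 0.999647 (intermediates below are computed at full precision and shown rounded to 5 d.p.)
v1: (-4.5,0) → rotate → (-0.11958,-4.49841) → ×s → (-0.13298,-5.00244) → (-0.13,-5.00)
v2: (-0.5,-4) → rotate → (3.98530,-0.60612) → ×s → (4.43184,-0.67403) → (4.43,-0.67)
v3: (3,-3) → rotate → (3.07866,2.91922) → ×s → (3.42361,3.24631) → (3.42,3.25)
v4: (4,0) → rotate → (0.10629,3.99859) → ×s → (0.11820,4.44661) → (0.12,4.45)
v5: (0.5,5) → rotate → (-4.98495,0.63269) → ×s → (-5.54349,0.70358) → (-5.54,0.70)
v6: (-3.5,5) → rotate → (-5.09124,-3.36590) → ×s → (-5.66169,-3.74303) → (-5.66,-3.74)
v7: (-4.5,3) → rotate → (-3.11852,-4.41869) → ×s → (-3.46794,-4.91378) → (-3.47,-4.91)

Cross-section at z=4.25: (-0.13,-5.00) (4.43,-0.67) (3.42,3.25) (0.12,4.45) (-5.54,0.70) (-5.66,-3.74) (-3.47,-4.91)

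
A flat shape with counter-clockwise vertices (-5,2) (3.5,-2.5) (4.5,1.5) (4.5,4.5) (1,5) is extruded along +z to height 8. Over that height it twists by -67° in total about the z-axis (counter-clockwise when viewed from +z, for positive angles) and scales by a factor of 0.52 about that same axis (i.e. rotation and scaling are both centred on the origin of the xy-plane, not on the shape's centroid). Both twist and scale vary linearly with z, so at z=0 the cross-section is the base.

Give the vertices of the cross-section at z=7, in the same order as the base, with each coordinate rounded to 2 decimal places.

Cross-section at z=7: (-0.52,3.08) (-0.18,-2.49) (2.10,-1.78) (3.59,-0.87) (2.78,1.01)

t = z/height = 7/8 = 0.875
s = 1 + (scale-1)·z/height = 1 + (0.52-1)·7/8 = 0.580000
θ = twist·z/height = -67°·7/8 = -58.6250° = -1.023199 rad
cos θ = 0.520637, sin θ = -0.853778 (intermediates below are computed at full precision and shown rounded to 5 d.p.)
v1: (-5,2) → rotate → (-0.89563,5.31016) → ×s → (-0.51947,3.07990) → (-0.52,3.08)
v2: (3.5,-2.5) → rotate → (-0.31222,-4.28982) → ×s → (-0.18108,-2.48809) → (-0.18,-2.49)
v3: (4.5,1.5) → rotate → (3.62353,-3.06105) → ×s → (2.10165,-1.77541) → (2.10,-1.78)
v4: (4.5,4.5) → rotate → (6.18487,-1.49913) → ×s → (3.58722,-0.86950) → (3.59,-0.87)
v5: (1,5) → rotate → (4.78953,1.74941) → ×s → (2.77793,1.01466) → (2.78,1.01)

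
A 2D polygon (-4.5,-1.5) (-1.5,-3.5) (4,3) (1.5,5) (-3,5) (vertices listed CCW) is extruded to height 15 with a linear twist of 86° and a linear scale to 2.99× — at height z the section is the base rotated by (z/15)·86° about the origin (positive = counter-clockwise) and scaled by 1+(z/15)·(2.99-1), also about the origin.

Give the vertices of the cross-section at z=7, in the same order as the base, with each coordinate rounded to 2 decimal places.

t = z/height = 7/15 = 0.466667
s = 1 + (scale-1)·z/height = 1 + (2.99-1)·7/15 = 1.928667
θ = twist·z/height = 86°·7/15 = 40.1333° = 0.700459 rad
cos θ = 0.764547, sin θ = 0.644569 (intermediates below are computed at full precision and shown rounded to 5 d.p.)
v1: (-4.5,-1.5) → rotate → (-2.47361,-4.04738) → ×s → (-4.77076,-7.80604) → (-4.77,-7.81)
v2: (-1.5,-3.5) → rotate → (1.10917,-3.64277) → ×s → (2.13922,-7.02568) → (2.14,-7.03)
v3: (4,3) → rotate → (1.12448,4.87191) → ×s → (2.16875,9.39630) → (2.17,9.40)
v4: (1.5,5) → rotate → (-2.07602,4.78959) → ×s → (-4.00396,9.23751) → (-4.00,9.24)
v5: (-3,5) → rotate → (-5.51648,1.88903) → ×s → (-10.63946,3.64330) → (-10.64,3.64)

Cross-section at z=7: (-4.77,-7.81) (2.14,-7.03) (2.17,9.40) (-4.00,9.24) (-10.64,3.64)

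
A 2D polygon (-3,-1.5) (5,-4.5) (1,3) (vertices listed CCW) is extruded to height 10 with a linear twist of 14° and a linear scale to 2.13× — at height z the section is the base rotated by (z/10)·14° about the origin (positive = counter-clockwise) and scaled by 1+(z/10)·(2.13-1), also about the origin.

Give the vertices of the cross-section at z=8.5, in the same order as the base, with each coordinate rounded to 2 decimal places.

t = z/height = 8.5/10 = 0.85
s = 1 + (scale-1)·z/height = 1 + (2.13-1)·8.5/10 = 1.960500
θ = twist·z/height = 14°·8.5/10 = 11.9000° = 0.207694 rad
cos θ = 0.978509, sin θ = 0.206204 (intermediates below are computed at full precision and shown rounded to 5 d.p.)
v1: (-3,-1.5) → rotate → (-2.62622,-2.08638) → ×s → (-5.14871,-4.09034) → (-5.15,-4.09)
v2: (5,-4.5) → rotate → (5.82046,-3.37227) → ×s → (11.41102,-6.61133) → (11.41,-6.61)
v3: (1,3) → rotate → (0.35990,3.14173) → ×s → (0.70558,6.15936) → (0.71,6.16)

Cross-section at z=8.5: (-5.15,-4.09) (11.41,-6.61) (0.71,6.16)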